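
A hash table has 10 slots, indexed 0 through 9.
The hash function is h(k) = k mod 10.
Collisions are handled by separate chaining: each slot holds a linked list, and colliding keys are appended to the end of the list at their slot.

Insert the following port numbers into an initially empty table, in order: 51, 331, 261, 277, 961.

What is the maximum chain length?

Insert 51: h=1, bucket 1 empty → new chain.
Insert 331: h=1, bucket 1 nonempty → append to chain.
Insert 261: h=1, bucket 1 nonempty → append to chain.
Insert 277: h=7, bucket 7 empty → new chain.
Insert 961: h=1, bucket 1 nonempty → append to chain.
Final buckets:
0: ∅
1: 51 -> 331 -> 261 -> 961
2: ∅
3: ∅
4: ∅
5: ∅
6: ∅
7: 277
8: ∅
9: ∅

4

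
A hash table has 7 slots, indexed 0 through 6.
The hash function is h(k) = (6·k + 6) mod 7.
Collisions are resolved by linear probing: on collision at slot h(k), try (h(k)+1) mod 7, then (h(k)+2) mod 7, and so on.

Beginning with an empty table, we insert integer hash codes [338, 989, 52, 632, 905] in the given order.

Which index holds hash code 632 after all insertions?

6

Insert 338: h=4, slot 4 empty => index 4.
Insert 989: h=4, slot 4 occupied => index 5.
Insert 52: h=3, slot 3 empty => index 3.
Insert 632: h=4, slots 4,5 occupied => index 6.
Insert 905: h=4, slots 4,5,6 occupied => index 0.
Table: [905, _, _, 52, 338, 989, 632]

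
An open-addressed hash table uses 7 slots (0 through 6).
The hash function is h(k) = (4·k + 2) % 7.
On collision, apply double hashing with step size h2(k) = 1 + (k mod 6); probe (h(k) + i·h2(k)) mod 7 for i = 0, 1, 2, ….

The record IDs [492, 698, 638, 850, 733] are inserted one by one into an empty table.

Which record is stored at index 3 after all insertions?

Insert 492: h=3, slot 3 empty => index 3.
Insert 698: h=1, slot 1 empty => index 1.
Insert 638: h=6, slot 6 empty => index 6.
Insert 850: h=0, slot 0 empty => index 0.
Insert 733: h=1, h2=2, slots 1,3 occupied => index 5.
Table: [850, 698, -, 492, -, 733, 638]

492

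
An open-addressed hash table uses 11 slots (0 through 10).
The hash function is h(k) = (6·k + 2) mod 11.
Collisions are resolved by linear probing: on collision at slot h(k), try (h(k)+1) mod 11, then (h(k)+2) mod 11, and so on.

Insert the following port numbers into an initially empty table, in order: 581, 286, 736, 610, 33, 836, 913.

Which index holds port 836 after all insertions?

581: h=1 → slot 1
286: h=2 → slot 2
736: h=7 → slot 7
610: h=10 → slot 10
33: h=2, probe 2,3 → slot 3
836: h=2, probe 2,3,4 → slot 4
913: h=2, probe 2,3,4,5 → slot 5
Table: [—, 581, 286, 33, 836, 913, —, 736, —, —, 610]

4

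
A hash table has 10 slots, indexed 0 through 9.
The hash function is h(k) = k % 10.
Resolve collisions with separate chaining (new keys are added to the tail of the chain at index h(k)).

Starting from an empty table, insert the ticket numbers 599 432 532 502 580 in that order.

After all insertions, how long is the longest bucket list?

3

599 -> bucket 9
432 -> bucket 2
532 -> bucket 2 (collision)
502 -> bucket 2 (collision)
580 -> bucket 0
Final buckets:
0: 580
1: ∅
2: 432 -> 532 -> 502
3: ∅
4: ∅
5: ∅
6: ∅
7: ∅
8: ∅
9: 599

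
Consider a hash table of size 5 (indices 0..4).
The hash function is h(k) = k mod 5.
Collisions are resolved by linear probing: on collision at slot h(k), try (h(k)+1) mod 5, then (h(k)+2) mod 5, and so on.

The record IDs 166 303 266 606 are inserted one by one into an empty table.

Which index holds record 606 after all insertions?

4

166: h=1 -> slot 1
303: h=3 -> slot 3
266: h=1, probe 1,2 -> slot 2
606: h=1, probe 1,2,3,4 -> slot 4
Table: [-, 166, 266, 303, 606]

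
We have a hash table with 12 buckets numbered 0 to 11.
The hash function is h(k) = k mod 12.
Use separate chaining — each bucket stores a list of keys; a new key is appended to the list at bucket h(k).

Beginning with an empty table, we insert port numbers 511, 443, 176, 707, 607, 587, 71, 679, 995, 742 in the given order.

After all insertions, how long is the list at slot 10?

511 → bucket 7
443 → bucket 11
176 → bucket 8
707 → bucket 11 (collision)
607 → bucket 7 (collision)
587 → bucket 11 (collision)
71 → bucket 11 (collision)
679 → bucket 7 (collision)
995 → bucket 11 (collision)
742 → bucket 10
Final buckets:
0: .
1: .
2: .
3: .
4: .
5: .
6: .
7: 511 -> 607 -> 679
8: 176
9: .
10: 742
11: 443 -> 707 -> 587 -> 71 -> 995

1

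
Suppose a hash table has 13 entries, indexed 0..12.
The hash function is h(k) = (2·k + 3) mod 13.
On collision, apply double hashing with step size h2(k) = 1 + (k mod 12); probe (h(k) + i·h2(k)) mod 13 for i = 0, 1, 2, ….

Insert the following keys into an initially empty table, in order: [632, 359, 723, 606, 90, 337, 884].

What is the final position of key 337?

Insert 632: h=6, slot 6 empty → index 6.
Insert 359: h=6, h2=12, slot 6 occupied → index 5.
Insert 723: h=6, h2=4, slot 6 occupied → index 10.
Insert 606: h=6, h2=7, slot 6 occupied → index 0.
Insert 90: h=1, slot 1 empty → index 1.
Insert 337: h=1, h2=2, slot 1 occupied → index 3.
Insert 884: h=3, h2=9, slot 3 occupied → index 12.
Table: [606, 90, —, 337, —, 359, 632, —, —, —, 723, —, 884]

3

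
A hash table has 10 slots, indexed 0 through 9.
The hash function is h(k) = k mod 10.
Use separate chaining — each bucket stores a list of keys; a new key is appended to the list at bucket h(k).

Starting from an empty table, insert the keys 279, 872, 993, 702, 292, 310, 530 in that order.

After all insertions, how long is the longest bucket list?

Insert 279: h=9, bucket 9 empty → new chain.
Insert 872: h=2, bucket 2 empty → new chain.
Insert 993: h=3, bucket 3 empty → new chain.
Insert 702: h=2, bucket 2 nonempty → append to chain.
Insert 292: h=2, bucket 2 nonempty → append to chain.
Insert 310: h=0, bucket 0 empty → new chain.
Insert 530: h=0, bucket 0 nonempty → append to chain.
Final buckets:
0: 310 -> 530
1: ∅
2: 872 -> 702 -> 292
3: 993
4: ∅
5: ∅
6: ∅
7: ∅
8: ∅
9: 279

3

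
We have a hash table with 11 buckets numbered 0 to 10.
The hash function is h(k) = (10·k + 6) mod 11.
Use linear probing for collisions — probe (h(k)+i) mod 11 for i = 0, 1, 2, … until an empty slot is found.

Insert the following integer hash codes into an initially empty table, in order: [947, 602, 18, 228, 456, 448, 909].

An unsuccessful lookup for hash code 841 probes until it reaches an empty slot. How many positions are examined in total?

4

947 hashes to 5; slot 5 is free → place at 5.
602 hashes to 9; slot 9 is free → place at 9.
18 hashes to 10; slot 10 is free → place at 10.
228 hashes to 9; 9,10 taken → place at 0.
456 hashes to 1; slot 1 is free → place at 1.
448 hashes to 9; 9,10,0,1 taken → place at 2.
909 hashes to 10; 10,0,1,2 taken → place at 3.
Table: [228, 456, 448, 909, ∅, 947, ∅, ∅, ∅, 602, 18]
Lookup 841: h=1, probe 1,2,3,4 → slot 4 empty, not found.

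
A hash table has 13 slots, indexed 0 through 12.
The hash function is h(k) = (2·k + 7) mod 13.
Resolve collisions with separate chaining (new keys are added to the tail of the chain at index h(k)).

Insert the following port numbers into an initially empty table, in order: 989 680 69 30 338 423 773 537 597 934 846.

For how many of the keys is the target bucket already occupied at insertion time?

4

989 -> bucket 9
680 -> bucket 2
69 -> bucket 2 (collision)
30 -> bucket 2 (collision)
338 -> bucket 7
423 -> bucket 8
773 -> bucket 6
537 -> bucket 2 (collision)
597 -> bucket 5
934 -> bucket 3
846 -> bucket 9 (collision)
Final buckets:
0: _
1: _
2: 680 -> 69 -> 30 -> 537
3: 934
4: _
5: 597
6: 773
7: 338
8: 423
9: 989 -> 846
10: _
11: _
12: _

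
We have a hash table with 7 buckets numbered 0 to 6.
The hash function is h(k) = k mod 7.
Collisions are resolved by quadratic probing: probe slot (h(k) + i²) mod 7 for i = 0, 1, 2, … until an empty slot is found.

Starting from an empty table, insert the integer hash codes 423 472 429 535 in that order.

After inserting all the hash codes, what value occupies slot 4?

423 hashes to 3; slot 3 is free → place at 3.
472 hashes to 3; 3 taken → place at 4.
429 hashes to 2; slot 2 is free → place at 2.
535 hashes to 3; 3,4 taken → place at 0.
Table: [535, -, 429, 423, 472, -, -]

472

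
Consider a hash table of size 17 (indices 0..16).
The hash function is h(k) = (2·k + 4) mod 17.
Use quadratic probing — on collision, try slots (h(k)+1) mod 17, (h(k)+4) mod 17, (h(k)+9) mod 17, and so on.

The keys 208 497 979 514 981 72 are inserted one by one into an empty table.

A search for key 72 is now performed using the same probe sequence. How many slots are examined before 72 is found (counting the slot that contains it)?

208: h=12 -> slot 12
497: h=12, probe 12,13 -> slot 13
979: h=7 -> slot 7
514: h=12, probe 12,13,16 -> slot 16
981: h=11 -> slot 11
72: h=12, probe 12,13,16,4 -> slot 4
Table: [-, -, -, -, 72, -, -, 979, -, -, -, 981, 208, 497, -, -, 514]
Lookup 72: h=12, probe 12,13,16,4 → found at 4.

4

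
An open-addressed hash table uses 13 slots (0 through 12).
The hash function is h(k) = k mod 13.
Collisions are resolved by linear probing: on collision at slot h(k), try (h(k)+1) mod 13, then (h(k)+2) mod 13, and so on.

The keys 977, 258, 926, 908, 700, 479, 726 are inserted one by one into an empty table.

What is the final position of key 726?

4

977: h=2 -> slot 2
258: h=11 -> slot 11
926: h=3 -> slot 3
908: h=11, probe 11,12 -> slot 12
700: h=11, probe 11,12,0 -> slot 0
479: h=11, probe 11,12,0,1 -> slot 1
726: h=11, probe 11,12,0,1,2,3,4 -> slot 4
Table: [700, 479, 977, 926, 726, —, —, —, —, —, —, 258, 908]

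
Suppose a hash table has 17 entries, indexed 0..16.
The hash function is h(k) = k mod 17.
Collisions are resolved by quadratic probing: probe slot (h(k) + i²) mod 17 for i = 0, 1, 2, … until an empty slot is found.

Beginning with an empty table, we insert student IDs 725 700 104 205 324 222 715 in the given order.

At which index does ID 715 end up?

0

Insert 725: h=11, slot 11 empty → index 11.
Insert 700: h=3, slot 3 empty → index 3.
Insert 104: h=2, slot 2 empty → index 2.
Insert 205: h=1, slot 1 empty → index 1.
Insert 324: h=1, slots 1,2 occupied → index 5.
Insert 222: h=1, slots 1,2,5 occupied → index 10.
Insert 715: h=1, slots 1,2,5,10 occupied → index 0.
Table: [715, 205, 104, 700, ∅, 324, ∅, ∅, ∅, ∅, 222, 725, ∅, ∅, ∅, ∅, ∅]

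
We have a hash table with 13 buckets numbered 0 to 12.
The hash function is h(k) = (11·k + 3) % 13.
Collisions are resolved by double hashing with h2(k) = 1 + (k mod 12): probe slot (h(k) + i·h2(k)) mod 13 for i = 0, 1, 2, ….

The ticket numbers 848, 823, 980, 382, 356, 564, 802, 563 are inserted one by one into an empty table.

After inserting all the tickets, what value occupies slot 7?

848 hashes to 10; slot 10 is free → place at 10.
823 hashes to 8; slot 8 is free → place at 8.
980 hashes to 6; slot 6 is free → place at 6.
382 hashes to 6, h2=11; 6 taken → place at 4.
356 hashes to 6, h2=9; 6 taken → place at 2.
564 hashes to 6, h2=1; 6 taken → place at 7.
802 hashes to 11; slot 11 is free → place at 11.
563 hashes to 8, h2=12; 8,7,6 taken → place at 5.
Table: [-, -, 356, -, 382, 563, 980, 564, 823, -, 848, 802, -]

564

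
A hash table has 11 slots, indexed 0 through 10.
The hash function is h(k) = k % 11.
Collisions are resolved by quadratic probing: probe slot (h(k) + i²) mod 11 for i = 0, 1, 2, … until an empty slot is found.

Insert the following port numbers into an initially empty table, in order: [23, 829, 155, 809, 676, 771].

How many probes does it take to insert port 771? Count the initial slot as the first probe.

23: h=1 -> slot 1
829: h=4 -> slot 4
155: h=1, probe 1,2 -> slot 2
809: h=6 -> slot 6
676: h=5 -> slot 5
771: h=1, probe 1,2,5,10 -> slot 10
Table: [∅, 23, 155, ∅, 829, 676, 809, ∅, ∅, ∅, 771]

4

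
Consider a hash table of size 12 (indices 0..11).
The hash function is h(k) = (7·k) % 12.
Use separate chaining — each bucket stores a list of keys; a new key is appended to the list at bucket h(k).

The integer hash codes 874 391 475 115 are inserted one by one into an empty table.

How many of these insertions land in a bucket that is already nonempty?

2

874 -> bucket 10
391 -> bucket 1
475 -> bucket 1 (collision)
115 -> bucket 1 (collision)
Final buckets:
0: —
1: 391 -> 475 -> 115
2: —
3: —
4: —
5: —
6: —
7: —
8: —
9: —
10: 874
11: —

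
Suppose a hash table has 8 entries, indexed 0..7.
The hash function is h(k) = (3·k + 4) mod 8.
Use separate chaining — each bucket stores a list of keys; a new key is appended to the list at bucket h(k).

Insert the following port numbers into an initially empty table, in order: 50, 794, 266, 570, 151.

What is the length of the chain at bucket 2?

4

50 -> bucket 2
794 -> bucket 2 (collision)
266 -> bucket 2 (collision)
570 -> bucket 2 (collision)
151 -> bucket 1
Final buckets:
0: ∅
1: 151
2: 50 -> 794 -> 266 -> 570
3: ∅
4: ∅
5: ∅
6: ∅
7: ∅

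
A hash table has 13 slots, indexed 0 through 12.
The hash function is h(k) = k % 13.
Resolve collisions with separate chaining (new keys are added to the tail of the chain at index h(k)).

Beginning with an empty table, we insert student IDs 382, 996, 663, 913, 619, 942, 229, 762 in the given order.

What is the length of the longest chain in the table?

4

Insert 382: h=5, bucket 5 empty → new chain.
Insert 996: h=8, bucket 8 empty → new chain.
Insert 663: h=0, bucket 0 empty → new chain.
Insert 913: h=3, bucket 3 empty → new chain.
Insert 619: h=8, bucket 8 nonempty → append to chain.
Insert 942: h=6, bucket 6 empty → new chain.
Insert 229: h=8, bucket 8 nonempty → append to chain.
Insert 762: h=8, bucket 8 nonempty → append to chain.
Final buckets:
0: 663
1: .
2: .
3: 913
4: .
5: 382
6: 942
7: .
8: 996 -> 619 -> 229 -> 762
9: .
10: .
11: .
12: .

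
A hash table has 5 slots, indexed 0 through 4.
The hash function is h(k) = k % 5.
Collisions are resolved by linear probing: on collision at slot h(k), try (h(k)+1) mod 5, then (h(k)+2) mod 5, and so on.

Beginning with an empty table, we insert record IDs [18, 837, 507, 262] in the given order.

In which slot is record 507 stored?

4

18: h=3 => slot 3
837: h=2 => slot 2
507: h=2, probe 2,3,4 => slot 4
262: h=2, probe 2,3,4,0 => slot 0
Table: [262, —, 837, 18, 507]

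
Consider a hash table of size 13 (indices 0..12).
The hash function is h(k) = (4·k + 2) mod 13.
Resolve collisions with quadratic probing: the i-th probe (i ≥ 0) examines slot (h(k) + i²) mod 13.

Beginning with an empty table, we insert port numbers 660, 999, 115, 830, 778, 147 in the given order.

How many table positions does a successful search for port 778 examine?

660: h=3 → slot 3
999: h=7 → slot 7
115: h=7, probe 7,8 → slot 8
830: h=7, probe 7,8,11 → slot 11
778: h=7, probe 7,8,11,3,10 → slot 10
147: h=5 → slot 5
Table: [∅, ∅, ∅, 660, ∅, 147, ∅, 999, 115, ∅, 778, 830, ∅]
Lookup 778: h=7, probe 7,8,11,3,10 → found at 10.

5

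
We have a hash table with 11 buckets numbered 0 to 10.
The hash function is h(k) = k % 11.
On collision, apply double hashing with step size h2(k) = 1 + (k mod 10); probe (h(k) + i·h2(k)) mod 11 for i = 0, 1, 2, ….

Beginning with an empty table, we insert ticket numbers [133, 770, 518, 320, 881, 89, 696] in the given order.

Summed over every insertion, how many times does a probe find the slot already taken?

Insert 133: h=1, slot 1 empty => index 1.
Insert 770: h=0, slot 0 empty => index 0.
Insert 518: h=1, h2=9, slot 1 occupied => index 10.
Insert 320: h=1, h2=1, slot 1 occupied => index 2.
Insert 881: h=1, h2=2, slot 1 occupied => index 3.
Insert 89: h=1, h2=10, slots 1,0,10 occupied => index 9.
Insert 696: h=3, h2=7, slots 3,10 occupied => index 6.
Table: [770, 133, 320, 881, —, —, 696, —, —, 89, 518]

8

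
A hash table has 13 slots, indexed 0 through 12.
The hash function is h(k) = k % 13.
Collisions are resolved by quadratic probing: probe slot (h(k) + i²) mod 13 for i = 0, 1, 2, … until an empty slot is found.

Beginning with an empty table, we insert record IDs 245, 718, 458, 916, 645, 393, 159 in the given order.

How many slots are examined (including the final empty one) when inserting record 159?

Insert 245: h=11, slot 11 empty → index 11.
Insert 718: h=3, slot 3 empty → index 3.
Insert 458: h=3, slot 3 occupied → index 4.
Insert 916: h=6, slot 6 empty → index 6.
Insert 645: h=8, slot 8 empty → index 8.
Insert 393: h=3, slots 3,4 occupied → index 7.
Insert 159: h=3, slots 3,4,7 occupied → index 12.
Table: [∅, ∅, ∅, 718, 458, ∅, 916, 393, 645, ∅, ∅, 245, 159]

4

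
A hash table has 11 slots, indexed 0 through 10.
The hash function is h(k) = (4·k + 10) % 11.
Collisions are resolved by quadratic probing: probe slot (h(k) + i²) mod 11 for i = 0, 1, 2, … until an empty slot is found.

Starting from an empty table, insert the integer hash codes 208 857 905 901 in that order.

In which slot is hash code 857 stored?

7

Insert 208: h=6, slot 6 empty → index 6.
Insert 857: h=6, slot 6 occupied → index 7.
Insert 905: h=0, slot 0 empty → index 0.
Insert 901: h=6, slots 6,7 occupied → index 10.
Table: [905, ∅, ∅, ∅, ∅, ∅, 208, 857, ∅, ∅, 901]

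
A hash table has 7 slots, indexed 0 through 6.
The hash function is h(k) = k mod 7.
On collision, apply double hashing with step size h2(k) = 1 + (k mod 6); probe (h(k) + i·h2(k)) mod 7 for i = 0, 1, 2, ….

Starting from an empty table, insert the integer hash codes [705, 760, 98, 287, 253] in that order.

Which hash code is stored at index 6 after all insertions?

287

705 hashes to 5; slot 5 is free → place at 5.
760 hashes to 4; slot 4 is free → place at 4.
98 hashes to 0; slot 0 is free → place at 0.
287 hashes to 0, h2=6; 0 taken → place at 6.
253 hashes to 1; slot 1 is free → place at 1.
Table: [98, 253, -, -, 760, 705, 287]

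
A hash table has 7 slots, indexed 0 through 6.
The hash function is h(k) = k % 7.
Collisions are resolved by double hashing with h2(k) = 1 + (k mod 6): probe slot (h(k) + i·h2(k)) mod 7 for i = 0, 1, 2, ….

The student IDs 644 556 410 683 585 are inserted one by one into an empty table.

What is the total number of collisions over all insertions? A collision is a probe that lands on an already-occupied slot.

644 hashes to 0; slot 0 is free -> place at 0.
556 hashes to 3; slot 3 is free -> place at 3.
410 hashes to 4; slot 4 is free -> place at 4.
683 hashes to 4, h2=6; 4,3 taken -> place at 2.
585 hashes to 4, h2=4; 4 taken -> place at 1.
Table: [644, 585, 683, 556, 410, _, _]

3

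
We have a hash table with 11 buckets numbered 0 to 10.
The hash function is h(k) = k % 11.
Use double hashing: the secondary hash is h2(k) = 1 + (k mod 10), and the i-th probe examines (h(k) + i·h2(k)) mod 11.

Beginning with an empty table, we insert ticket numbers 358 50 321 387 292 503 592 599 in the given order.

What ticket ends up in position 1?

592

358: h=6 → slot 6
50: h=6, h2=1, probe 6,7 → slot 7
321: h=2 → slot 2
387: h=2, h2=8, probe 2,10 → slot 10
292: h=6, h2=3, probe 6,9 → slot 9
503: h=8 → slot 8
592: h=9, h2=3, probe 9,1 → slot 1
599: h=5 → slot 5
Table: [—, 592, 321, —, —, 599, 358, 50, 503, 292, 387]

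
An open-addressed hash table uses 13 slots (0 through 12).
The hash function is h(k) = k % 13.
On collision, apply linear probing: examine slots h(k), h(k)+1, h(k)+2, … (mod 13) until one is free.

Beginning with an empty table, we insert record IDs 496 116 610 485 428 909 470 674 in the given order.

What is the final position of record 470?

5

Insert 496: h=2, slot 2 empty -> index 2.
Insert 116: h=12, slot 12 empty -> index 12.
Insert 610: h=12, slot 12 occupied -> index 0.
Insert 485: h=4, slot 4 empty -> index 4.
Insert 428: h=12, slots 12,0 occupied -> index 1.
Insert 909: h=12, slots 12,0,1,2 occupied -> index 3.
Insert 470: h=2, slots 2,3,4 occupied -> index 5.
Insert 674: h=11, slot 11 empty -> index 11.
Table: [610, 428, 496, 909, 485, 470, ∅, ∅, ∅, ∅, ∅, 674, 116]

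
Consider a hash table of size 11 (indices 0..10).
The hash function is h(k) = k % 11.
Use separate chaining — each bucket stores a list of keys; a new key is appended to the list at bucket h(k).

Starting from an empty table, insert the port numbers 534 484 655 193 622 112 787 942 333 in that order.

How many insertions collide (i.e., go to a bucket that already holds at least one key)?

4

534 -> bucket 6
484 -> bucket 0
655 -> bucket 6 (collision)
193 -> bucket 6 (collision)
622 -> bucket 6 (collision)
112 -> bucket 2
787 -> bucket 6 (collision)
942 -> bucket 7
333 -> bucket 3
Final buckets:
0: 484
1: .
2: 112
3: 333
4: .
5: .
6: 534 -> 655 -> 193 -> 622 -> 787
7: 942
8: .
9: .
10: .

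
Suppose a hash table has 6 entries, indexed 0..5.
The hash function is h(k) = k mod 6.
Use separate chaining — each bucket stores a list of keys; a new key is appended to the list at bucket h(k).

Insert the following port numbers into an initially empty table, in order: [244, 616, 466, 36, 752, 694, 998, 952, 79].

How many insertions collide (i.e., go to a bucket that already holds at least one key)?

Insert 244: h=4, bucket 4 empty → new chain.
Insert 616: h=4, bucket 4 nonempty → append to chain.
Insert 466: h=4, bucket 4 nonempty → append to chain.
Insert 36: h=0, bucket 0 empty → new chain.
Insert 752: h=2, bucket 2 empty → new chain.
Insert 694: h=4, bucket 4 nonempty → append to chain.
Insert 998: h=2, bucket 2 nonempty → append to chain.
Insert 952: h=4, bucket 4 nonempty → append to chain.
Insert 79: h=1, bucket 1 empty → new chain.
Final buckets:
0: 36
1: 79
2: 752 -> 998
3: _
4: 244 -> 616 -> 466 -> 694 -> 952
5: _

5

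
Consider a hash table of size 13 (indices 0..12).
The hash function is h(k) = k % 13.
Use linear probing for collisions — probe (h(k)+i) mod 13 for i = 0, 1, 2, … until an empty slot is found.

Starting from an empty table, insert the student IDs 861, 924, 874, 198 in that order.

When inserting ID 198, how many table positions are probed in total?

Insert 861: h=3, slot 3 empty → index 3.
Insert 924: h=1, slot 1 empty → index 1.
Insert 874: h=3, slot 3 occupied → index 4.
Insert 198: h=3, slots 3,4 occupied → index 5.
Table: [-, 924, -, 861, 874, 198, -, -, -, -, -, -, -]

3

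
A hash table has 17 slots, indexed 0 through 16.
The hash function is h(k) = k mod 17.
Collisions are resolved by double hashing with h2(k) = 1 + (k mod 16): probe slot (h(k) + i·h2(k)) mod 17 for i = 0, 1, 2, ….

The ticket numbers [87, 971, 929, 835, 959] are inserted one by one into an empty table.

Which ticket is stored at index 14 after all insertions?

Insert 87: h=2, slot 2 empty → index 2.
Insert 971: h=2, h2=12, slot 2 occupied → index 14.
Insert 929: h=11, slot 11 empty → index 11.
Insert 835: h=2, h2=4, slot 2 occupied → index 6.
Insert 959: h=7, slot 7 empty → index 7.
Table: [—, —, 87, —, —, —, 835, 959, —, —, —, 929, —, —, 971, —, —]

971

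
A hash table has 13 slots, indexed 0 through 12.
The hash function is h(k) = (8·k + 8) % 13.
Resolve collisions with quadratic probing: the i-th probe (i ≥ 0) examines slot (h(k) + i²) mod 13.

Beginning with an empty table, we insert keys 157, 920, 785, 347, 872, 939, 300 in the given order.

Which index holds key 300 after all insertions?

157 hashes to 3; slot 3 is free => place at 3.
920 hashes to 10; slot 10 is free => place at 10.
785 hashes to 9; slot 9 is free => place at 9.
347 hashes to 2; slot 2 is free => place at 2.
872 hashes to 3; 3 taken => place at 4.
939 hashes to 6; slot 6 is free => place at 6.
300 hashes to 3; 3,4 taken => place at 7.
Table: [_, _, 347, 157, 872, _, 939, 300, _, 785, 920, _, _]

7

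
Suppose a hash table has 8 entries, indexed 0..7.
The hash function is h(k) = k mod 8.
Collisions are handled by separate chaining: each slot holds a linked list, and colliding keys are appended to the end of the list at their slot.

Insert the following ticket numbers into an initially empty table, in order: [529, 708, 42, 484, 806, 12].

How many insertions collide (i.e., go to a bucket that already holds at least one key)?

529 -> bucket 1
708 -> bucket 4
42 -> bucket 2
484 -> bucket 4 (collision)
806 -> bucket 6
12 -> bucket 4 (collision)
Final buckets:
0: .
1: 529
2: 42
3: .
4: 708 -> 484 -> 12
5: .
6: 806
7: .

2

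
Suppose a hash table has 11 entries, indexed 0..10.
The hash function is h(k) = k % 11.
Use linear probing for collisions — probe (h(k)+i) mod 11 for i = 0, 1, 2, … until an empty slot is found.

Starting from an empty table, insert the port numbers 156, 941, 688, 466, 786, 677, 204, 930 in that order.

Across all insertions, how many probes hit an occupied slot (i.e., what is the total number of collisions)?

Insert 156: h=2, slot 2 empty => index 2.
Insert 941: h=6, slot 6 empty => index 6.
Insert 688: h=6, slot 6 occupied => index 7.
Insert 466: h=4, slot 4 empty => index 4.
Insert 786: h=5, slot 5 empty => index 5.
Insert 677: h=6, slots 6,7 occupied => index 8.
Insert 204: h=6, slots 6,7,8 occupied => index 9.
Insert 930: h=6, slots 6,7,8,9 occupied => index 10.
Table: [∅, ∅, 156, ∅, 466, 786, 941, 688, 677, 204, 930]

10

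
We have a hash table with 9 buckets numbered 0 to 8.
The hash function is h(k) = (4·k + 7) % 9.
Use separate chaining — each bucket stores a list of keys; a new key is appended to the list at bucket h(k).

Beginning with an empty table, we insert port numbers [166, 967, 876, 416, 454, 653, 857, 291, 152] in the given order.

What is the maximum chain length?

166 -> bucket 5
967 -> bucket 5 (collision)
876 -> bucket 1
416 -> bucket 6
454 -> bucket 5 (collision)
653 -> bucket 0
857 -> bucket 6 (collision)
291 -> bucket 1 (collision)
152 -> bucket 3
Final buckets:
0: 653
1: 876 -> 291
2: -
3: 152
4: -
5: 166 -> 967 -> 454
6: 416 -> 857
7: -
8: -

3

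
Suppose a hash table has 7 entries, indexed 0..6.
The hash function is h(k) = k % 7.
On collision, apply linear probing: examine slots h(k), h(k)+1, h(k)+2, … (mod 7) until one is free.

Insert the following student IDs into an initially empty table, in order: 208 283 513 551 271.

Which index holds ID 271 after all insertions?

0

Insert 208: h=5, slot 5 empty -> index 5.
Insert 283: h=3, slot 3 empty -> index 3.
Insert 513: h=2, slot 2 empty -> index 2.
Insert 551: h=5, slot 5 occupied -> index 6.
Insert 271: h=5, slots 5,6 occupied -> index 0.
Table: [271, ∅, 513, 283, ∅, 208, 551]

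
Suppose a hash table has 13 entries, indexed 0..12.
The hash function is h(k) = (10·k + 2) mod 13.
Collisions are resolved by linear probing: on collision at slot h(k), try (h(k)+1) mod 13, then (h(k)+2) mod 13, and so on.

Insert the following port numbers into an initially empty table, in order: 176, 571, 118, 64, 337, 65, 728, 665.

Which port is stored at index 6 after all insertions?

64

176 hashes to 7; slot 7 is free -> place at 7.
571 hashes to 5; slot 5 is free -> place at 5.
118 hashes to 12; slot 12 is free -> place at 12.
64 hashes to 5; 5 taken -> place at 6.
337 hashes to 5; 5,6,7 taken -> place at 8.
65 hashes to 2; slot 2 is free -> place at 2.
728 hashes to 2; 2 taken -> place at 3.
665 hashes to 9; slot 9 is free -> place at 9.
Table: [∅, ∅, 65, 728, ∅, 571, 64, 176, 337, 665, ∅, ∅, 118]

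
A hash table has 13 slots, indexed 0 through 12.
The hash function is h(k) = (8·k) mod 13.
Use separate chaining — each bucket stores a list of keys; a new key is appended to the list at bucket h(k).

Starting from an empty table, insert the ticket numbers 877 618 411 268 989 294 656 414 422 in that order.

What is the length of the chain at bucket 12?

3

877 → bucket 9
618 → bucket 4
411 → bucket 12
268 → bucket 12 (collision)
989 → bucket 8
294 → bucket 12 (collision)
656 → bucket 9 (collision)
414 → bucket 10
422 → bucket 9 (collision)
Final buckets:
0: —
1: —
2: —
3: —
4: 618
5: —
6: —
7: —
8: 989
9: 877 -> 656 -> 422
10: 414
11: —
12: 411 -> 268 -> 294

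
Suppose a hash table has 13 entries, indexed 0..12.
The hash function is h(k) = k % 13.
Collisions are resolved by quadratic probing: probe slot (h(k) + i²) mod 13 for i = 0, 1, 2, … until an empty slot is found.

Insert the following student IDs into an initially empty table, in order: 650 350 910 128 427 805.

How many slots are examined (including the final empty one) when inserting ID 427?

Insert 650: h=0, slot 0 empty → index 0.
Insert 350: h=12, slot 12 empty → index 12.
Insert 910: h=0, slot 0 occupied → index 1.
Insert 128: h=11, slot 11 empty → index 11.
Insert 427: h=11, slots 11,12 occupied → index 2.
Insert 805: h=12, slots 12,0 occupied → index 3.
Table: [650, 910, 427, 805, _, _, _, _, _, _, _, 128, 350]

3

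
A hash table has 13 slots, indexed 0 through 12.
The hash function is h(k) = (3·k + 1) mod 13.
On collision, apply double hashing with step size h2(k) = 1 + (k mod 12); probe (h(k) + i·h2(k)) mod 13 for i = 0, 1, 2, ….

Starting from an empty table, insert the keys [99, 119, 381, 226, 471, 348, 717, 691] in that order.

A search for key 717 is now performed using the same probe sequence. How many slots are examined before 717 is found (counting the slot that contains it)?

Insert 99: h=12, slot 12 empty => index 12.
Insert 119: h=7, slot 7 empty => index 7.
Insert 381: h=0, slot 0 empty => index 0.
Insert 226: h=3, slot 3 empty => index 3.
Insert 471: h=10, slot 10 empty => index 10.
Insert 348: h=5, slot 5 empty => index 5.
Insert 717: h=7, h2=10, slot 7 occupied => index 4.
Insert 691: h=7, h2=8, slot 7 occupied => index 2.
Table: [381, ., 691, 226, 717, 348, ., 119, ., ., 471, ., 99]
Lookup 717: h=7, h2=10, probe 7,4 → found at 4.

2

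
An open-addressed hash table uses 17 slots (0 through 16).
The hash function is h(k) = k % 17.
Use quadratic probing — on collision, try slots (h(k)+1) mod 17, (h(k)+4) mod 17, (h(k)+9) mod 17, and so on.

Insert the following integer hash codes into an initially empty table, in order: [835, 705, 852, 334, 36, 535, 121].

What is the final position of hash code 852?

835: h=2 -> slot 2
705: h=8 -> slot 8
852: h=2, probe 2,3 -> slot 3
334: h=11 -> slot 11
36: h=2, probe 2,3,6 -> slot 6
535: h=8, probe 8,9 -> slot 9
121: h=2, probe 2,3,6,11,1 -> slot 1
Table: [∅, 121, 835, 852, ∅, ∅, 36, ∅, 705, 535, ∅, 334, ∅, ∅, ∅, ∅, ∅]

3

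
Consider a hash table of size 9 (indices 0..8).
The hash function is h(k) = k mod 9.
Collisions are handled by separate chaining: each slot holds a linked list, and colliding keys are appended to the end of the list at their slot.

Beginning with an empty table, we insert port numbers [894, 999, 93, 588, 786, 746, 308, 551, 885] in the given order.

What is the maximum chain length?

5

894 -> bucket 3
999 -> bucket 0
93 -> bucket 3 (collision)
588 -> bucket 3 (collision)
786 -> bucket 3 (collision)
746 -> bucket 8
308 -> bucket 2
551 -> bucket 2 (collision)
885 -> bucket 3 (collision)
Final buckets:
0: 999
1: —
2: 308 -> 551
3: 894 -> 93 -> 588 -> 786 -> 885
4: —
5: —
6: —
7: —
8: 746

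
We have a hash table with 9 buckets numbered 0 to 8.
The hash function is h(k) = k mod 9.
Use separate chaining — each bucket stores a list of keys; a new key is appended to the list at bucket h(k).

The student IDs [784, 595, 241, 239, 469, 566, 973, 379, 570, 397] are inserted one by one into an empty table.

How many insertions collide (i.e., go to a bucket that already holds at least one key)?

784 -> bucket 1
595 -> bucket 1 (collision)
241 -> bucket 7
239 -> bucket 5
469 -> bucket 1 (collision)
566 -> bucket 8
973 -> bucket 1 (collision)
379 -> bucket 1 (collision)
570 -> bucket 3
397 -> bucket 1 (collision)
Final buckets:
0: .
1: 784 -> 595 -> 469 -> 973 -> 379 -> 397
2: .
3: 570
4: .
5: 239
6: .
7: 241
8: 566

5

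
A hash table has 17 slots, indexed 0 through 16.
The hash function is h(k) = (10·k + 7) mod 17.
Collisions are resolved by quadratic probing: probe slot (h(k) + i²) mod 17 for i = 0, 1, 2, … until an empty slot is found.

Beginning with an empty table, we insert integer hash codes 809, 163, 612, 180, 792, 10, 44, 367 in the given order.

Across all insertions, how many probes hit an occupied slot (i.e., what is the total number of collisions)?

22

Insert 809: h=5, slot 5 empty → index 5.
Insert 163: h=5, slot 5 occupied → index 6.
Insert 612: h=7, slot 7 empty → index 7.
Insert 180: h=5, slots 5,6 occupied → index 9.
Insert 792: h=5, slots 5,6,9 occupied → index 14.
Insert 10: h=5, slots 5,6,9,14 occupied → index 4.
Insert 44: h=5, slots 5,6,9,14,4 occupied → index 13.
Insert 367: h=5, slots 5,6,9,14,4,13,7 occupied → index 3.
Table: [-, -, -, 367, 10, 809, 163, 612, -, 180, -, -, -, 44, 792, -, -]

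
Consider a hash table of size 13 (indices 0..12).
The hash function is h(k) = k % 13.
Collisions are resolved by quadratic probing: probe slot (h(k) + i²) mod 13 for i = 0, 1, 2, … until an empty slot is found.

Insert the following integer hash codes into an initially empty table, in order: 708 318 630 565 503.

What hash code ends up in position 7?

708 hashes to 6; slot 6 is free => place at 6.
318 hashes to 6; 6 taken => place at 7.
630 hashes to 6; 6,7 taken => place at 10.
565 hashes to 6; 6,7,10 taken => place at 2.
503 hashes to 9; slot 9 is free => place at 9.
Table: [—, —, 565, —, —, —, 708, 318, —, 503, 630, —, —]

318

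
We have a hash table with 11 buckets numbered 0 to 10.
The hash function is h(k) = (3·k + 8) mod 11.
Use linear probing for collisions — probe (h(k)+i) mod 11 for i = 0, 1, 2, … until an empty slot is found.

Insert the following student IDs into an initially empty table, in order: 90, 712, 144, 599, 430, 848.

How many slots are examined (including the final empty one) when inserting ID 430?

3

90: h=3 -> slot 3
712: h=10 -> slot 10
144: h=0 -> slot 0
599: h=1 -> slot 1
430: h=0, probe 0,1,2 -> slot 2
848: h=0, probe 0,1,2,3,4 -> slot 4
Table: [144, 599, 430, 90, 848, ., ., ., ., ., 712]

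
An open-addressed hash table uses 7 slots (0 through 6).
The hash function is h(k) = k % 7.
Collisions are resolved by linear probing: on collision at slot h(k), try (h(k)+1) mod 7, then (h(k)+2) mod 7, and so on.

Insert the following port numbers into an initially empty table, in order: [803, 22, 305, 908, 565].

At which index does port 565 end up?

803 hashes to 5; slot 5 is free => place at 5.
22 hashes to 1; slot 1 is free => place at 1.
305 hashes to 4; slot 4 is free => place at 4.
908 hashes to 5; 5 taken => place at 6.
565 hashes to 5; 5,6 taken => place at 0.
Table: [565, 22, ., ., 305, 803, 908]

0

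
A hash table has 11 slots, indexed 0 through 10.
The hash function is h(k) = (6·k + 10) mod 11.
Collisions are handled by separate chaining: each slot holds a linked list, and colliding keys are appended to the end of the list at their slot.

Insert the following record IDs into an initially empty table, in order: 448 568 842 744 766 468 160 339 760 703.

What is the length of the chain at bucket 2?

448 -> bucket 3
568 -> bucket 8
842 -> bucket 2
744 -> bucket 8 (collision)
766 -> bucket 8 (collision)
468 -> bucket 2 (collision)
160 -> bucket 2 (collision)
339 -> bucket 9
760 -> bucket 5
703 -> bucket 4
Final buckets:
0: —
1: —
2: 842 -> 468 -> 160
3: 448
4: 703
5: 760
6: —
7: —
8: 568 -> 744 -> 766
9: 339
10: —

3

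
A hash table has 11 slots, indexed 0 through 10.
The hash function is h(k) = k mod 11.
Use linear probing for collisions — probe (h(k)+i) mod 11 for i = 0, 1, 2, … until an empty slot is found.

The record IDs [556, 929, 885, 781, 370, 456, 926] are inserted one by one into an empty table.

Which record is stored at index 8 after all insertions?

Insert 556: h=6, slot 6 empty => index 6.
Insert 929: h=5, slot 5 empty => index 5.
Insert 885: h=5, slots 5,6 occupied => index 7.
Insert 781: h=0, slot 0 empty => index 0.
Insert 370: h=7, slot 7 occupied => index 8.
Insert 456: h=5, slots 5,6,7,8 occupied => index 9.
Insert 926: h=2, slot 2 empty => index 2.
Table: [781, ., 926, ., ., 929, 556, 885, 370, 456, .]

370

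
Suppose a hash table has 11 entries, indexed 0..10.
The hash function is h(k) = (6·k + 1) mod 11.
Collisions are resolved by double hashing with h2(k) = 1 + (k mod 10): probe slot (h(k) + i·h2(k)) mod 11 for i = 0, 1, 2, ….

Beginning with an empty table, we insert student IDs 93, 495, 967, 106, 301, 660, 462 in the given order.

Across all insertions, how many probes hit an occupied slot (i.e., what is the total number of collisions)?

93: h=9 → slot 9
495: h=1 → slot 1
967: h=6 → slot 6
106: h=10 → slot 10
301: h=3 → slot 3
660: h=1, h2=1, probe 1,2 → slot 2
462: h=1, h2=3, probe 1,4 → slot 4
Table: [—, 495, 660, 301, 462, —, 967, —, —, 93, 106]

2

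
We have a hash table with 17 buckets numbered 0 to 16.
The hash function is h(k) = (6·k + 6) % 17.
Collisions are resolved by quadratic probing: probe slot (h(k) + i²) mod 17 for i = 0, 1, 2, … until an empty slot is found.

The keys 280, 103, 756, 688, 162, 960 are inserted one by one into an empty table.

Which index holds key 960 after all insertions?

2

280: h=3 -> slot 3
103: h=12 -> slot 12
756: h=3, probe 3,4 -> slot 4
688: h=3, probe 3,4,7 -> slot 7
162: h=9 -> slot 9
960: h=3, probe 3,4,7,12,2 -> slot 2
Table: [., ., 960, 280, 756, ., ., 688, ., 162, ., ., 103, ., ., ., .]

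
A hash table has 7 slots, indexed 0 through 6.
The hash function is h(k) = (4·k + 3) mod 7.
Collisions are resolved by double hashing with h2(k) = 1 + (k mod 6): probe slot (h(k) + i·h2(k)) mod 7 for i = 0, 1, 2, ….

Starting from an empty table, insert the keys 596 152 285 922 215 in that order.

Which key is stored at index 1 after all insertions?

215

596: h=0 => slot 0
152: h=2 => slot 2
285: h=2, h2=4, probe 2,6 => slot 6
922: h=2, h2=5, probe 2,0,5 => slot 5
215: h=2, h2=6, probe 2,1 => slot 1
Table: [596, 215, 152, —, —, 922, 285]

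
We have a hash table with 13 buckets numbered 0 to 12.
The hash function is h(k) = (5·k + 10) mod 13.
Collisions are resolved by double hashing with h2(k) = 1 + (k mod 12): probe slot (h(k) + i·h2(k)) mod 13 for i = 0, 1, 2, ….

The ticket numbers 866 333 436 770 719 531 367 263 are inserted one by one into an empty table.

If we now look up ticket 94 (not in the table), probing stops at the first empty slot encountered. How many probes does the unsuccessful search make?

866 hashes to 11; slot 11 is free -> place at 11.
333 hashes to 11, h2=10; 11 taken -> place at 8.
436 hashes to 6; slot 6 is free -> place at 6.
770 hashes to 12; slot 12 is free -> place at 12.
719 hashes to 4; slot 4 is free -> place at 4.
531 hashes to 0; slot 0 is free -> place at 0.
367 hashes to 12, h2=8; 12 taken -> place at 7.
263 hashes to 12, h2=12; 12,11 taken -> place at 10.
Table: [531, _, _, _, 719, _, 436, 367, 333, _, 263, 866, 770]
Lookup 94: h=12, h2=11, probe 12,10,8,6,4,2 → slot 2 empty, not found.

6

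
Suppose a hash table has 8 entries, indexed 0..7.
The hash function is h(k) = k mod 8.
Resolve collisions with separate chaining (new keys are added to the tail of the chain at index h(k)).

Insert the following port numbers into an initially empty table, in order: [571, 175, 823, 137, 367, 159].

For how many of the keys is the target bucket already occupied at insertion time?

3

571 → bucket 3
175 → bucket 7
823 → bucket 7 (collision)
137 → bucket 1
367 → bucket 7 (collision)
159 → bucket 7 (collision)
Final buckets:
0: -
1: 137
2: -
3: 571
4: -
5: -
6: -
7: 175 -> 823 -> 367 -> 159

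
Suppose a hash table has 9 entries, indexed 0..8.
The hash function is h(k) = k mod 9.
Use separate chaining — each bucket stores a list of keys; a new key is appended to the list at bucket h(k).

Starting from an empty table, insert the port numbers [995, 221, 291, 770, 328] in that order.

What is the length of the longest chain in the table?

3

995 -> bucket 5
221 -> bucket 5 (collision)
291 -> bucket 3
770 -> bucket 5 (collision)
328 -> bucket 4
Final buckets:
0: —
1: —
2: —
3: 291
4: 328
5: 995 -> 221 -> 770
6: —
7: —
8: —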